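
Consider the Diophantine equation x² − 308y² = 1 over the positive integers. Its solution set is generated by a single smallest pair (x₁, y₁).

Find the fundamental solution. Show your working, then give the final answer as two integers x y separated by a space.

351 20

√308 → a₀=17, period (1,1,4,1,1,34); ℓ=6 even so k=5
step 0: (17, 1)  from 17·(1,0) + (0,1)
step 1: (18, 1)  from 1·(17,1) + (1,0)
step 2: (35, 2)  from 1·(18,1) + (17,1)
step 3: (158, 9)  from 4·(35,2) + (18,1)
step 4: (193, 11)  from 1·(158,9) + (35,2)
step 5: (351, 20)  from 1·(193,11) + (158,9)
fundamental: x₁=351, y₁=20  (since 123201 − 308·400 = 1)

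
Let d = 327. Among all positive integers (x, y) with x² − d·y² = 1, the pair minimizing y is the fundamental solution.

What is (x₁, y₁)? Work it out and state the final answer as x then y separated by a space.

217 12

d=327: √d = [18; 12,36] (ℓ=2, even), read p_1/q_1
k=0  a_k=18  p_k/q_k = 18/1
k=1  a_k=12  p_k/q_k = 217/12
(x₁, y₁) = (217, 12);  217² − 327·12² = 1 ✓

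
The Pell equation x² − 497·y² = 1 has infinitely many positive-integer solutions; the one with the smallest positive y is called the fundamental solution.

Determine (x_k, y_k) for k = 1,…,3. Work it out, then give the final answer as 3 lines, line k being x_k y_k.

1201887 53912
2889064721537 129592263888
6944658661946678751 311510514535059400

√497 = [22; 3,2,2,5,6,5,2,2,3,44, …], period ℓ=10 (even) → k=9
a_0=22:  p_0=22·1+0=22,  q_0=22·0+1=1
a_1=3:  p_1=3·22+1=67,  q_1=3·1+0=3
…
a_3=2:  p_3=2·156+67=379,  q_3=2·7+3=17
…
a_5=6:  p_5=6·2051+379=12685,  q_5=6·92+17=569
a_6=5:  p_6=5·12685+2051=65476,  q_6=5·569+92=2937
a_7=2:  p_7=2·65476+12685=143637,  q_7=2·2937+569=6443
a_8=2:  p_8=2·143637+65476=352750,  q_8=2·6443+2937=15823
a_9=3:  p_9=3·352750+143637=1201887,  q_9=3·15823+6443=53912
fundamental: x₁=1201887, y₁=53912  (since 1444532360769 − 497·2906503744 = 1)
(x_2, y_2) = (1201887·1201887 + 497·53912·53912, 1201887·53912 + 53912·1201887) = (2889064721537, 129592263888)
(x_3, y_3) = (1201887·2889064721537 + 497·53912·129592263888, 1201887·129592263888 + 53912·2889064721537) = (6944658661946678751, 311510514535059400)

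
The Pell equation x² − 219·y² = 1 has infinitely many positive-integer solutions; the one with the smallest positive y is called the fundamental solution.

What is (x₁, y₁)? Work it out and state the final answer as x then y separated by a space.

74 5

√219 = [14; 1,3,1,28, …], period ℓ=4 (even) → k=3
k=0  a_k=14  p_k/q_k = 14/1
…
k=2  a_k=3  p_k/q_k = 59/4
k=3  a_k=1  p_k/q_k = 74/5
→ (74, 5).  Check: 74²=5476, 219·5²=5475, difference 1.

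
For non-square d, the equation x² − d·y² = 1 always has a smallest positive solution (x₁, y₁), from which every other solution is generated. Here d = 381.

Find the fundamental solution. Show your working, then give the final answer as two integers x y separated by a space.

[19; 1,1,12,1,1,38] for √381; ℓ=6 ⇒ convergent index 5
a_0=19:  p_0=19·1+0=19,  q_0=19·0+1=1
a_1=1:  p_1=1·19+1=20,  q_1=1·1+0=1
a_2=1:  p_2=1·20+19=39,  q_2=1·1+1=2
a_3=12:  p_3=12·39+20=488,  q_3=12·2+1=25
a_4=1:  p_4=1·488+39=527,  q_4=1·25+2=27
a_5=1:  p_5=1·527+488=1015,  q_5=1·27+25=52
(x₁, y₁) = (1015, 52);  1015² − 381·52² = 1 ✓

1015 52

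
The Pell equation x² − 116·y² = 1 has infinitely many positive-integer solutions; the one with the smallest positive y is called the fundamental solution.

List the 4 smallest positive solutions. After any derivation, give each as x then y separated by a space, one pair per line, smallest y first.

9801 910
192119201 17837820
3765920568201 349656946730
73819574785756801 6853975451963640

d=116: √d = [10; 1,3,2,1,4,1,2,3,1,20] (ℓ=10, even), read p_9/q_9
a_0=10:  p_0=10·1+0=10,  q_0=10·0+1=1
a_1=1:  p_1=1·10+1=11,  q_1=1·1+0=1
a_2=3:  p_2=3·11+10=43,  q_2=3·1+1=4
…
a_4=1:  p_4=1·97+43=140,  q_4=1·9+4=13
a_5=4:  p_5=4·140+97=657,  q_5=4·13+9=61
a_6=1:  p_6=1·657+140=797,  q_6=1·61+13=74
…
a_8=3:  p_8=3·2251+797=7550,  q_8=3·209+74=701
a_9=1:  p_9=1·7550+2251=9801,  q_9=1·701+209=910
(x₁, y₁) = (9801, 910);  9801² − 116·910² = 1 ✓
(9801+910√116)^2 = 192119201 + 17837820√116
(9801+910√116)^3 = 3765920568201 + 349656946730√116
(9801+910√116)^4 = 73819574785756801 + 6853975451963640√116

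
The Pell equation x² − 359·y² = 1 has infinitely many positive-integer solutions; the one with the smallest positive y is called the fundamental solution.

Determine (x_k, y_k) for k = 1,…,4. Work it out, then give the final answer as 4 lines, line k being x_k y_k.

360 19
259199 13680
186622920 9849581
134368243201 7091684640

[18; 1,17,1,36] for √359; ℓ=4 ⇒ convergent index 3
i=0: a=18 ⇒ p=18, q=1
…
i=2: a=17 ⇒ p=341, q=18
i=3: a=1 ⇒ p=360, q=19
→ (360, 19).  Check: 360²=129600, 359·19²=129599, difference 1.
k=2:  x_2 = 360·360+359·19·19 = 259199,  y_2 = 360·19+19·360 = 13680
k=3:  x_3 = 360·259199+359·19·13680 = 186622920,  y_3 = 360·13680+19·259199 = 9849581
k=4:  x_4 = 360·186622920+359·19·9849581 = 134368243201,  y_4 = 360·9849581+19·186622920 = 7091684640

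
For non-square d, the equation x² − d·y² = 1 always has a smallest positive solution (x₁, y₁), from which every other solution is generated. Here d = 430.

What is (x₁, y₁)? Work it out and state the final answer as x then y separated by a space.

√430 = [20; 1,2,1,3,1,…,2,1,40, …], period ℓ=14 (even) → k=13
step 0: (20, 1)  from 20·(1,0) + (0,1)
step 1: (21, 1)  from 1·(20,1) + (1,0)
step 2: (62, 3)  from 2·(21,1) + (20,1)
step 3: (83, 4)  from 1·(62,3) + (21,1)
step 4: (311, 15)  from 3·(83,4) + (62,3)
step 5: (394, 19)  from 1·(311,15) + (83,4)
…
step 7: (21794, 1051)  from 8·(2675,129) + (394,19)
step 8: (133439, 6435)  from 6·(21794,1051) + (2675,129)
…
step 12: (2107880, 101651)  from 2·(754371,36379) + (599138,28893)
step 13: (2862251, 138030)  from 1·(2107880,101651) + (754371,36379)
→ (2862251, 138030).  Check: 2862251²=8192480787001, 430·138030²=8192480787000, difference 1.

2862251 138030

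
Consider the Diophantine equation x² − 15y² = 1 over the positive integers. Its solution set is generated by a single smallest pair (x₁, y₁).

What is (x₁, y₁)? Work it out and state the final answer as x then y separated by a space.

4 1

√15 = [3; 1,6, …], period ℓ=2 (even) → k=1
k=0  a_k=3  p_k/q_k = 3/1
k=1  a_k=1  p_k/q_k = 4/1
fundamental: x₁=4, y₁=1  (since 16 − 15·1 = 1)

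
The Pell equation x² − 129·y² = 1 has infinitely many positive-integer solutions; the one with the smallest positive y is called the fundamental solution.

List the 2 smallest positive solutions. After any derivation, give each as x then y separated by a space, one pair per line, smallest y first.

[11; 2,1,3,1,6,1,3,1,2,22] for √129; ℓ=10 ⇒ convergent index 9
a_0=11:  p_0=11·1+0=11,  q_0=11·0+1=1
a_1=2:  p_1=2·11+1=23,  q_1=2·1+0=2
a_2=1:  p_2=1·23+11=34,  q_2=1·2+1=3
a_3=3:  p_3=3·34+23=125,  q_3=3·3+2=11
a_4=1:  p_4=1·125+34=159,  q_4=1·11+3=14
…
a_6=1:  p_6=1·1079+159=1238,  q_6=1·95+14=109
a_7=3:  p_7=3·1238+1079=4793,  q_7=3·109+95=422
a_8=1:  p_8=1·4793+1238=6031,  q_8=1·422+109=531
a_9=2:  p_9=2·6031+4793=16855,  q_9=2·531+422=1484
→ (16855, 1484).  Check: 16855²=284091025, 129·1484²=284091024, difference 1.
n=2: (16855,1484)∘(16855,1484) = (16855·16855+129·1484·1484, 16855·1484+1484·16855) = (568182049,50025640)

16855 1484
568182049 50025640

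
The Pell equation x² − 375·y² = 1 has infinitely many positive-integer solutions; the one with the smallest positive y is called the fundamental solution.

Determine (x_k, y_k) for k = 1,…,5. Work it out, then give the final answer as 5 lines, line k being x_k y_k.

15124 781
457470751 23623688
13837575261124 714569313843
418558976041008001 21614292581499376
12660571893450834753124 653789121290623811405

√375 = [19; 2,1,2,1,5,1,2,1,2,38, …], period ℓ=10 (even) → k=9
a_0=19:  p_0=19·1+0=19,  q_0=19·0+1=1
a_1=2:  p_1=2·19+1=39,  q_1=2·1+0=2
…
a_3=2:  p_3=2·58+39=155,  q_3=2·3+2=8
…
a_8=1:  p_8=1·4086+1433=5519,  q_8=1·211+74=285
a_9=2:  p_9=2·5519+4086=15124,  q_9=2·285+211=781
→ (15124, 781).  Check: 15124²=228735376, 375·781²=228735375, difference 1.
n=2: (15124,781)∘(15124,781) = (15124·15124+375·781·781, 15124·781+781·15124) = (457470751,23623688)
n=3: (457470751,23623688)∘(15124,781) = (15124·457470751+375·781·23623688, 15124·23623688+781·457470751) = (13837575261124,714569313843)
n=4: (13837575261124,714569313843)∘(15124,781) = (15124·13837575261124+375·781·714569313843, 15124·714569313843+781·13837575261124) = (418558976041008001,21614292581499376)
n=5: (418558976041008001,21614292581499376)∘(15124,781) = (15124·418558976041008001+375·781·21614292581499376, 15124·21614292581499376+781·418558976041008001) = (12660571893450834753124,653789121290623811405)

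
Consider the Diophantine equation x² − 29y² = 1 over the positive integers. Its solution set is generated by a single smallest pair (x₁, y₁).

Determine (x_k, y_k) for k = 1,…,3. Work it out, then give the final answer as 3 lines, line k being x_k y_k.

d=29: √d = [5; 2,1,1,2,10] (ℓ=5, odd), read p_9/q_9
k=0  a_k=5  p_k/q_k = 5/1
…
k=8  a_k=1  p_k/q_k = 3775/701
k=9  a_k=2  p_k/q_k = 9801/1820
(x₁, y₁) = (9801, 1820);  9801² − 29·1820² = 1 ✓
(9801+1820√29)^2 = 192119201 + 35675640√29
(9801+1820√29)^3 = 3765920568201 + 699313893460√29

9801 1820
192119201 35675640
3765920568201 699313893460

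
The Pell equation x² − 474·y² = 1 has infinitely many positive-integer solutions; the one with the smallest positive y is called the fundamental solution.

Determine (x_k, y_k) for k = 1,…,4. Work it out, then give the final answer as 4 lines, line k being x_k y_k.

193549 8890
74922430801 3441301220
29002323118011949 1332120819650670
11226741274261267003201 515661305041693754440

√474 → a₀=21, period (1,3,2,1,1,…,3,1,42); ℓ=14 even so k=13
k=0  a_k=21  p_k/q_k = 21/1
k=1  a_k=1  p_k/q_k = 22/1
k=2  a_k=3  p_k/q_k = 87/4
k=3  a_k=2  p_k/q_k = 196/9
k=4  a_k=1  p_k/q_k = 283/13
…
k=8  a_k=1  p_k/q_k = 5813/267
k=9  a_k=1  p_k/q_k = 10864/499
…
k=11  a_k=2  p_k/q_k = 44218/2031
k=12  a_k=3  p_k/q_k = 149331/6859
k=13  a_k=1  p_k/q_k = 193549/8890
fundamental: x₁=193549, y₁=8890  (since 37461215401 − 474·79032100 = 1)
n=2: (193549,8890)∘(193549,8890) = (193549·193549+474·8890·8890, 193549·8890+8890·193549) = (74922430801,3441301220)
n=3: (74922430801,3441301220)∘(193549,8890) = (193549·74922430801+474·8890·3441301220, 193549·3441301220+8890·74922430801) = (29002323118011949,1332120819650670)
n=4: (29002323118011949,1332120819650670)∘(193549,8890) = (193549·29002323118011949+474·8890·1332120819650670, 193549·1332120819650670+8890·29002323118011949) = (11226741274261267003201,515661305041693754440)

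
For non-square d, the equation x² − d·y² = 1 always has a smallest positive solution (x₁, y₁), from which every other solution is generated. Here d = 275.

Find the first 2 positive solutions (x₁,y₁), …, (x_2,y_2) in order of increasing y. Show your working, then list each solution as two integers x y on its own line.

√275 → a₀=16, period (1,1,2,1,1,32); ℓ=6 even so k=5
k=0  a_k=16  p_k/q_k = 16/1
k=1  a_k=1  p_k/q_k = 17/1
…
k=3  a_k=2  p_k/q_k = 83/5
k=4  a_k=1  p_k/q_k = 116/7
k=5  a_k=1  p_k/q_k = 199/12
fundamental: x₁=199, y₁=12  (since 39601 − 275·144 = 1)
(x_2, y_2) = (199·199 + 275·12·12, 199·12 + 12·199) = (79201, 4776)

199 12
79201 4776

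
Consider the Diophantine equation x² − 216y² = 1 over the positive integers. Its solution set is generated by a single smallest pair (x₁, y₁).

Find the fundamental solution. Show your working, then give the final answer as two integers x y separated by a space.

485 33

d=216: √d = [14; 1,2,3,2,1,28] (ℓ=6, even), read p_5/q_5
a_0=14:  p_0=14·1+0=14,  q_0=14·0+1=1
…
a_2=2:  p_2=2·15+14=44,  q_2=2·1+1=3
…
a_4=2:  p_4=2·147+44=338,  q_4=2·10+3=23
a_5=1:  p_5=1·338+147=485,  q_5=1·23+10=33
(x₁, y₁) = (485, 33);  485² − 216·33² = 1 ✓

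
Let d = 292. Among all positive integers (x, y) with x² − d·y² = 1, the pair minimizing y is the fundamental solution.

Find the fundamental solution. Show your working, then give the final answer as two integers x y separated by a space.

√292 → a₀=17, period (11,2,1,3,8,3,1,2,11,34); ℓ=10 even so k=9
a_0=17:  p_0=17·1+0=17,  q_0=17·0+1=1
a_1=11:  p_1=11·17+1=188,  q_1=11·1+0=11
…
a_3=1:  p_3=1·393+188=581,  q_3=1·23+11=34
…
a_5=8:  p_5=8·2136+581=17669,  q_5=8·125+34=1034
a_6=3:  p_6=3·17669+2136=55143,  q_6=3·1034+125=3227
…
a_8=2:  p_8=2·72812+55143=200767,  q_8=2·4261+3227=11749
a_9=11:  p_9=11·200767+72812=2281249,  q_9=11·11749+4261=133500
→ (2281249, 133500).  Check: 2281249²=5204097000001, 292·133500²=5204097000000, difference 1.

2281249 133500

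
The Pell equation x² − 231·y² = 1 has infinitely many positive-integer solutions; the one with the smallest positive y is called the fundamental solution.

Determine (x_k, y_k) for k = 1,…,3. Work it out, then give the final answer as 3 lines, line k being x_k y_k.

76 5
11551 760
1755676 115515

[15; 5,30] for √231; ℓ=2 ⇒ convergent index 1
step 0: (15, 1)  from 15·(1,0) + (0,1)
step 1: (76, 5)  from 5·(15,1) + (1,0)
fundamental: x₁=76, y₁=5  (since 5776 − 231·25 = 1)
k=2:  x_2 = 76·76+231·5·5 = 11551,  y_2 = 76·5+5·76 = 760
k=3:  x_3 = 76·11551+231·5·760 = 1755676,  y_3 = 76·760+5·11551 = 115515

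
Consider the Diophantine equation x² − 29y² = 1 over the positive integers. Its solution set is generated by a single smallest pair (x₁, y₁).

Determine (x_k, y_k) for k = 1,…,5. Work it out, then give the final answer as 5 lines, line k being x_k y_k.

√29 = [5; 2,1,1,2,10, …], period ℓ=5 (odd) → k=9
k=0  a_k=5  p_k/q_k = 5/1
…
k=2  a_k=1  p_k/q_k = 16/3
k=3  a_k=1  p_k/q_k = 27/5
k=4  a_k=2  p_k/q_k = 70/13
k=5  a_k=10  p_k/q_k = 727/135
k=6  a_k=2  p_k/q_k = 1524/283
k=7  a_k=1  p_k/q_k = 2251/418
k=8  a_k=1  p_k/q_k = 3775/701
k=9  a_k=2  p_k/q_k = 9801/1820
→ (9801, 1820).  Check: 9801²=96059601, 29·1820²=96059600, difference 1.
(9801+1820√29)^2 = 192119201 + 35675640√29
(9801+1820√29)^3 = 3765920568201 + 699313893460√29
(9801+1820√29)^4 = 73819574785756801 + 13707950903927280√29
(9801+1820√29)^5 = 1447011301184484245001 + 268703252919468649100√29

9801 1820
192119201 35675640
3765920568201 699313893460
73819574785756801 13707950903927280
1447011301184484245001 268703252919468649100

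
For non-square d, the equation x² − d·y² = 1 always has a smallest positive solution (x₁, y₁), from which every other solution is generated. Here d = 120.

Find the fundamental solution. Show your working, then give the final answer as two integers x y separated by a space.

√120 = [10; 1,20, …], period ℓ=2 (even) → k=1
a_0=10:  p_0=10·1+0=10,  q_0=10·0+1=1
a_1=1:  p_1=1·10+1=11,  q_1=1·1+0=1
→ (11, 1).  Check: 11²=121, 120·1²=120, difference 1.

11 1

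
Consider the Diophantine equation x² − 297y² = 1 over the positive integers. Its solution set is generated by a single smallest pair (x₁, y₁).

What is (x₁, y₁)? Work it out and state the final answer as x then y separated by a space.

48599 2820

√297 → a₀=17, period (4,3,1,1,2,1,1,3,4,34); ℓ=10 even so k=9
a_0=17:  p_0=17·1+0=17,  q_0=17·0+1=1
…
a_3=1:  p_3=1·224+69=293,  q_3=1·13+4=17
…
a_5=2:  p_5=2·517+293=1327,  q_5=2·30+17=77
…
a_7=1:  p_7=1·1844+1327=3171,  q_7=1·107+77=184
a_8=3:  p_8=3·3171+1844=11357,  q_8=3·184+107=659
a_9=4:  p_9=4·11357+3171=48599,  q_9=4·659+184=2820
(x₁, y₁) = (48599, 2820);  48599² − 297·2820² = 1 ✓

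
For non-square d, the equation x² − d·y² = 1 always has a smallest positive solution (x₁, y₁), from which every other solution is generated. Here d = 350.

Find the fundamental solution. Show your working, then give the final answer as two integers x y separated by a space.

449 24

√350 → a₀=18, period (1,2,2,2,1,36); ℓ=6 even so k=5
a_0=18:  p_0=18·1+0=18,  q_0=18·0+1=1
a_1=1:  p_1=1·18+1=19,  q_1=1·1+0=1
…
a_4=2:  p_4=2·131+56=318,  q_4=2·7+3=17
a_5=1:  p_5=1·318+131=449,  q_5=1·17+7=24
(x₁, y₁) = (449, 24);  449² − 350·24² = 1 ✓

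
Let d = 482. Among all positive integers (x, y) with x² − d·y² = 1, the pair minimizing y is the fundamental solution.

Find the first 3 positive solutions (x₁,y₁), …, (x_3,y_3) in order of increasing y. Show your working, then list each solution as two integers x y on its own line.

√482 → a₀=21, period (1,20,1,42); ℓ=4 even so k=3
step 0: (21, 1)  from 21·(1,0) + (0,1)
step 1: (22, 1)  from 1·(21,1) + (1,0)
step 2: (461, 21)  from 20·(22,1) + (21,1)
step 3: (483, 22)  from 1·(461,21) + (22,1)
→ (483, 22).  Check: 483²=233289, 482·22²=233288, difference 1.
k=2:  x_2 = 483·483+482·22·22 = 466577,  y_2 = 483·22+22·483 = 21252
k=3:  x_3 = 483·466577+482·22·21252 = 450712899,  y_3 = 483·21252+22·466577 = 20529410

483 22
466577 21252
450712899 20529410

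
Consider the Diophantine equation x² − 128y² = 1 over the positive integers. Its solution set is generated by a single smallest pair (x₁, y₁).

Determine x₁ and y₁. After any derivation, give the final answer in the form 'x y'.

√128 = [11; 3,5,3,22, …], period ℓ=4 (even) → k=3
a_0=11:  p_0=11·1+0=11,  q_0=11·0+1=1
a_1=3:  p_1=3·11+1=34,  q_1=3·1+0=3
a_2=5:  p_2=5·34+11=181,  q_2=5·3+1=16
a_3=3:  p_3=3·181+34=577,  q_3=3·16+3=51
(x₁, y₁) = (577, 51);  577² − 128·51² = 1 ✓

577 51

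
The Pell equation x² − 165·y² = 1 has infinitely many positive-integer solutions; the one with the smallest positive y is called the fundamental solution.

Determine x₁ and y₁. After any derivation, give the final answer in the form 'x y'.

√165 = [12; 1,5,2,5,1,24, …], period ℓ=6 (even) → k=5
a_0=12:  p_0=12·1+0=12,  q_0=12·0+1=1
…
a_2=5:  p_2=5·13+12=77,  q_2=5·1+1=6
a_3=2:  p_3=2·77+13=167,  q_3=2·6+1=13
a_4=5:  p_4=5·167+77=912,  q_4=5·13+6=71
a_5=1:  p_5=1·912+167=1079,  q_5=1·71+13=84
→ (1079, 84).  Check: 1079²=1164241, 165·84²=1164240, difference 1.

1079 84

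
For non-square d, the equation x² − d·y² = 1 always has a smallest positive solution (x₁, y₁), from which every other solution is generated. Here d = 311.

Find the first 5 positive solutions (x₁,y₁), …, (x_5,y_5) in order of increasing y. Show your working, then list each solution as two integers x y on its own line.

d=311: √d = [17; 1,1,1,2,1,…,1,1,34] (ℓ=16, even), read p_15/q_15
k=0  a_k=17  p_k/q_k = 17/1
k=1  a_k=1  p_k/q_k = 18/1
k=2  a_k=1  p_k/q_k = 35/2
…
k=4  a_k=2  p_k/q_k = 141/8
k=5  a_k=1  p_k/q_k = 194/11
…
k=8  a_k=17  p_k/q_k = 71158/4035
k=9  a_k=3  p_k/q_k = 217583/12338
k=10  a_k=6  p_k/q_k = 1376656/78063
k=11  a_k=1  p_k/q_k = 1594239/90401
k=12  a_k=2  p_k/q_k = 4565134/258865
…
k=14  a_k=1  p_k/q_k = 10724507/608131
k=15  a_k=1  p_k/q_k = 16883880/957397
fundamental: x₁=16883880, y₁=957397  (since 285065403854400 − 311·916609015609 = 1)
(x_2, y_2) = (16883880·16883880 + 311·957397·957397, 16883880·957397 + 957397·16883880) = (570130807708799, 32329152120720)
(x_3, y_3) = (16883880·570130807708799 + 311·957397·32329152120720, 16883880·32329152120720 + 957397·570130807708799) = (19252040283316857636360, 1091683049815963029803)
(x_4, y_4) = (16883880·19252040283316857636360 + 311·957397·1091683049815963029803, 16883880·1091683049815963029803 + 957397·19252040283316857636360) = (650098275797375082487964044801, 36863691222253451430108430560)
(x_5, y_5) = (16883880·650098275797375082487964044801 + 311·957397·36863691222253451430108430560, 16883880·36863691222253451430108430560 + 957397·650098275797375082487964044801) = (21952362553539551163393489436611779400, 1244804277907160115380508441163715797)

16883880 957397
570130807708799 32329152120720
19252040283316857636360 1091683049815963029803
650098275797375082487964044801 36863691222253451430108430560
21952362553539551163393489436611779400 1244804277907160115380508441163715797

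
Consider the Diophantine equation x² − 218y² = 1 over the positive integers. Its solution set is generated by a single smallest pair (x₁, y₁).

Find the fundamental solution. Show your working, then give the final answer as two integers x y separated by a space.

126003 8534

[14; 1,3,3,1,28] for √218; ℓ=5 ⇒ convergent index 9
i=0: a=14 ⇒ p=14, q=1
i=1: a=1 ⇒ p=15, q=1
…
i=3: a=3 ⇒ p=192, q=13
i=4: a=1 ⇒ p=251, q=17
i=5: a=28 ⇒ p=7220, q=489
i=6: a=1 ⇒ p=7471, q=506
…
i=8: a=3 ⇒ p=96370, q=6527
i=9: a=1 ⇒ p=126003, q=8534
(x₁, y₁) = (126003, 8534);  126003² − 218·8534² = 1 ✓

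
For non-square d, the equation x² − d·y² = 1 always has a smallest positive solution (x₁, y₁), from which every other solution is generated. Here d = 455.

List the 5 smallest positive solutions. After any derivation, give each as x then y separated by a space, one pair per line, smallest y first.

√455 → a₀=21, period (3,42); ℓ=2 even so k=1
i=0: a=21 ⇒ p=21, q=1
i=1: a=3 ⇒ p=64, q=3
→ (64, 3).  Check: 64²=4096, 455·3²=4095, difference 1.
n=2: (64,3)∘(64,3) = (64·64+455·3·3, 64·3+3·64) = (8191,384)
n=3: (8191,384)∘(64,3) = (64·8191+455·3·384, 64·384+3·8191) = (1048384,49149)
n=4: (1048384,49149)∘(64,3) = (64·1048384+455·3·49149, 64·49149+3·1048384) = (134184961,6290688)
n=5: (134184961,6290688)∘(64,3) = (64·134184961+455·3·6290688, 64·6290688+3·134184961) = (17174626624,805158915)

64 3
8191 384
1048384 49149
134184961 6290688
17174626624 805158915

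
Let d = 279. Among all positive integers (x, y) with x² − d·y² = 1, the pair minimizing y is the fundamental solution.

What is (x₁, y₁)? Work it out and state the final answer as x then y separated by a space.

1520 91

√279 = [16; 1,2,2,1,2,2,1,32, …], period ℓ=8 (even) → k=7
a_0=16:  p_0=16·1+0=16,  q_0=16·0+1=1
…
a_2=2:  p_2=2·17+16=50,  q_2=2·1+1=3
a_3=2:  p_3=2·50+17=117,  q_3=2·3+1=7
…
a_5=2:  p_5=2·167+117=451,  q_5=2·10+7=27
a_6=2:  p_6=2·451+167=1069,  q_6=2·27+10=64
a_7=1:  p_7=1·1069+451=1520,  q_7=1·64+27=91
→ (1520, 91).  Check: 1520²=2310400, 279·91²=2310399, difference 1.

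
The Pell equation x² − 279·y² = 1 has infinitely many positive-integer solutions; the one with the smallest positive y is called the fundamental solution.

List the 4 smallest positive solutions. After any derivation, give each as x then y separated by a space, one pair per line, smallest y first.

√279 = [16; 1,2,2,1,2,2,1,32, …], period ℓ=8 (even) → k=7
i=0: a=16 ⇒ p=16, q=1
i=1: a=1 ⇒ p=17, q=1
…
i=5: a=2 ⇒ p=451, q=27
i=6: a=2 ⇒ p=1069, q=64
i=7: a=1 ⇒ p=1520, q=91
(x₁, y₁) = (1520, 91);  1520² − 279·91² = 1 ✓
(x_2, y_2) = (1520·1520 + 279·91·91, 1520·91 + 91·1520) = (4620799, 276640)
(x_3, y_3) = (1520·4620799 + 279·91·276640, 1520·276640 + 91·4620799) = (14047227440, 840985509)
(x_4, y_4) = (1520·14047227440 + 279·91·840985509, 1520·840985509 + 91·14047227440) = (42703566796801, 2556595670720)

1520 91
4620799 276640
14047227440 840985509
42703566796801 2556595670720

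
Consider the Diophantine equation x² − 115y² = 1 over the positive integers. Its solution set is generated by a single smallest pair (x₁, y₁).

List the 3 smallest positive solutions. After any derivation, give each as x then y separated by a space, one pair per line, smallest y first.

√115 → a₀=10, period (1,2,1,1,1,1,1,2,1,20); ℓ=10 even so k=9
i=0: a=10 ⇒ p=10, q=1
…
i=2: a=2 ⇒ p=32, q=3
i=3: a=1 ⇒ p=43, q=4
…
i=6: a=1 ⇒ p=193, q=18
…
i=8: a=2 ⇒ p=815, q=76
i=9: a=1 ⇒ p=1126, q=105
→ (1126, 105).  Check: 1126²=1267876, 115·105²=1267875, difference 1.
(x_2, y_2) = (1126·1126 + 115·105·105, 1126·105 + 105·1126) = (2535751, 236460)
(x_3, y_3) = (1126·2535751 + 115·105·236460, 1126·236460 + 105·2535751) = (5710510126, 532507815)

1126 105
2535751 236460
5710510126 532507815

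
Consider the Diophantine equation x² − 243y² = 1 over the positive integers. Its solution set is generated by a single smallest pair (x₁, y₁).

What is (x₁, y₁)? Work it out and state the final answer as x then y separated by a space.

[15; 1,1,2,3,15,3,2,1,1,30] for √243; ℓ=10 ⇒ convergent index 9
i=0: a=15 ⇒ p=15, q=1
i=1: a=1 ⇒ p=16, q=1
…
i=3: a=2 ⇒ p=78, q=5
…
i=6: a=3 ⇒ p=12424, q=797
…
i=8: a=1 ⇒ p=41325, q=2651
i=9: a=1 ⇒ p=70226, q=4505
(x₁, y₁) = (70226, 4505);  70226² − 243·4505² = 1 ✓

70226 4505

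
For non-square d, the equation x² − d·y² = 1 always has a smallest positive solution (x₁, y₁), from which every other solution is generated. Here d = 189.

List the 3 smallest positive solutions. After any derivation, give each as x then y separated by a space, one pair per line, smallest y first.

55 4
6049 440
665335 48396

√189 = [13; 1,2,1,26, …], period ℓ=4 (even) → k=3
a_0=13:  p_0=13·1+0=13,  q_0=13·0+1=1
a_1=1:  p_1=1·13+1=14,  q_1=1·1+0=1
a_2=2:  p_2=2·14+13=41,  q_2=2·1+1=3
a_3=1:  p_3=1·41+14=55,  q_3=1·3+1=4
→ (55, 4).  Check: 55²=3025, 189·4²=3024, difference 1.
k=2:  x_2 = 55·55+189·4·4 = 6049,  y_2 = 55·4+4·55 = 440
k=3:  x_3 = 55·6049+189·4·440 = 665335,  y_3 = 55·440+4·6049 = 48396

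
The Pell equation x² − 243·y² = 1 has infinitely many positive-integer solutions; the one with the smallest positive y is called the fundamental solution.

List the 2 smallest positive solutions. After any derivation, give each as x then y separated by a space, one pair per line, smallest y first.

d=243: √d = [15; 1,1,2,3,15,3,2,1,1,30] (ℓ=10, even), read p_9/q_9
step 0: (15, 1)  from 15·(1,0) + (0,1)
step 1: (16, 1)  from 1·(15,1) + (1,0)
…
step 8: (41325, 2651)  from 1·(28901,1854) + (12424,797)
step 9: (70226, 4505)  from 1·(41325,2651) + (28901,1854)
(x₁, y₁) = (70226, 4505);  70226² − 243·4505² = 1 ✓
(x_2, y_2) = (70226·70226 + 243·4505·4505, 70226·4505 + 4505·70226) = (9863382151, 632736260)

70226 4505
9863382151 632736260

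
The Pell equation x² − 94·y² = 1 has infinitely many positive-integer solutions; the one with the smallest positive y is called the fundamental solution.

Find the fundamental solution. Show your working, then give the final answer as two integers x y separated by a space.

d=94: √d = [9; 1,2,3,1,1,…,2,1,18] (ℓ=16, even), read p_15/q_15
i=0: a=9 ⇒ p=9, q=1
…
i=3: a=3 ⇒ p=97, q=10
…
i=5: a=1 ⇒ p=223, q=23
…
i=7: a=1 ⇒ p=1464, q=151
…
i=11: a=1 ⇒ p=99455, q=10258
…
i=14: a=2 ⇒ p=1490361, q=153719
i=15: a=1 ⇒ p=2143295, q=221064
fundamental: x₁=2143295, y₁=221064  (since 4593713457025 − 94·48869292096 = 1)

2143295 221064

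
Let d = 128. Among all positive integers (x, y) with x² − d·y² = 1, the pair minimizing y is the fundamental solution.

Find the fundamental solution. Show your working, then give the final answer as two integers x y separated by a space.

577 51

√128 → a₀=11, period (3,5,3,22); ℓ=4 even so k=3
k=0  a_k=11  p_k/q_k = 11/1
…
k=2  a_k=5  p_k/q_k = 181/16
k=3  a_k=3  p_k/q_k = 577/51
fundamental: x₁=577, y₁=51  (since 332929 − 128·2601 = 1)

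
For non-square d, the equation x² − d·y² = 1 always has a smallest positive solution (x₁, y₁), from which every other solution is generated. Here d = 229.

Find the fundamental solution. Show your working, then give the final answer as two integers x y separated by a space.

5848201 386460

d=229: √d = [15; 7,1,1,7,30] (ℓ=5, odd), read p_9/q_9
k=0  a_k=15  p_k/q_k = 15/1
k=1  a_k=7  p_k/q_k = 106/7
k=2  a_k=1  p_k/q_k = 121/8
…
k=7  a_k=1  p_k/q_k = 413926/27353
k=8  a_k=1  p_k/q_k = 776325/51301
k=9  a_k=7  p_k/q_k = 5848201/386460
(x₁, y₁) = (5848201, 386460);  5848201² − 229·386460² = 1 ✓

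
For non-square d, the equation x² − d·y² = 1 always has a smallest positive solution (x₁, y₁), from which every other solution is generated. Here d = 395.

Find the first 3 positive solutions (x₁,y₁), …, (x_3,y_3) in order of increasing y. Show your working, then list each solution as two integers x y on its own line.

159 8
50561 2544
16078239 808984

[19; 1,6,1,38] for √395; ℓ=4 ⇒ convergent index 3
step 0: (19, 1)  from 19·(1,0) + (0,1)
step 1: (20, 1)  from 1·(19,1) + (1,0)
step 2: (139, 7)  from 6·(20,1) + (19,1)
step 3: (159, 8)  from 1·(139,7) + (20,1)
→ (159, 8).  Check: 159²=25281, 395·8²=25280, difference 1.
(x_2, y_2) = (159·159 + 395·8·8, 159·8 + 8·159) = (50561, 2544)
(x_3, y_3) = (159·50561 + 395·8·2544, 159·2544 + 8·50561) = (16078239, 808984)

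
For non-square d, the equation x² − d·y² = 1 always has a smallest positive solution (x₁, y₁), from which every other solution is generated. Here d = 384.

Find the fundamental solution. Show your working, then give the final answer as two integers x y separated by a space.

d=384: √d = [19; 1,1,2,9,2,1,1,38] (ℓ=8, even), read p_7/q_7
k=0  a_k=19  p_k/q_k = 19/1
…
k=4  a_k=9  p_k/q_k = 921/47
…
k=6  a_k=1  p_k/q_k = 2861/146
k=7  a_k=1  p_k/q_k = 4801/245
→ (4801, 245).  Check: 4801²=23049601, 384·245²=23049600, difference 1.

4801 245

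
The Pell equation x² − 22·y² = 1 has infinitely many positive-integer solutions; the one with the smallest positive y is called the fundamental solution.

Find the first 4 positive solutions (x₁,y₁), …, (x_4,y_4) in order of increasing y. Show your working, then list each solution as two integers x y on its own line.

197 42
77617 16548
30580901 6519870
12048797377 2568812232

√22 → a₀=4, period (1,2,4,2,1,8); ℓ=6 even so k=5
step 0: (4, 1)  from 4·(1,0) + (0,1)
step 1: (5, 1)  from 1·(4,1) + (1,0)
…
step 3: (61, 13)  from 4·(14,3) + (5,1)
step 4: (136, 29)  from 2·(61,13) + (14,3)
step 5: (197, 42)  from 1·(136,29) + (61,13)
(x₁, y₁) = (197, 42);  197² − 22·42² = 1 ✓
n=2: (197,42)∘(197,42) = (197·197+22·42·42, 197·42+42·197) = (77617,16548)
n=3: (77617,16548)∘(197,42) = (197·77617+22·42·16548, 197·16548+42·77617) = (30580901,6519870)
n=4: (30580901,6519870)∘(197,42) = (197·30580901+22·42·6519870, 197·6519870+42·30580901) = (12048797377,2568812232)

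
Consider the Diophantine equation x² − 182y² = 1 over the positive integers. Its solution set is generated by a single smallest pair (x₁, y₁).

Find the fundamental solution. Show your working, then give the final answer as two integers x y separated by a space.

d=182: √d = [13; 2,26] (ℓ=2, even), read p_1/q_1
a_0=13:  p_0=13·1+0=13,  q_0=13·0+1=1
a_1=2:  p_1=2·13+1=27,  q_1=2·1+0=2
→ (27, 2).  Check: 27²=729, 182·2²=728, difference 1.

27 2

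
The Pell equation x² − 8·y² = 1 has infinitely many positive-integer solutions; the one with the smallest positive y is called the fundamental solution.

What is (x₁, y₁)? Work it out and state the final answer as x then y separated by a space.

3 1

√8 → a₀=2, period (1,4); ℓ=2 even so k=1
a_0=2:  p_0=2·1+0=2,  q_0=2·0+1=1
a_1=1:  p_1=1·2+1=3,  q_1=1·1+0=1
fundamental: x₁=3, y₁=1  (since 9 − 8·1 = 1)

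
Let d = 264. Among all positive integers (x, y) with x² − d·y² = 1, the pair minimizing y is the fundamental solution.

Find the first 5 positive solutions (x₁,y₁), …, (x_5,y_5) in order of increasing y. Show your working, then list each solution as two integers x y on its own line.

d=264: √d = [16; 4,32] (ℓ=2, even), read p_1/q_1
k=0  a_k=16  p_k/q_k = 16/1
k=1  a_k=4  p_k/q_k = 65/4
(x₁, y₁) = (65, 4);  65² − 264·4² = 1 ✓
k=2:  x_2 = 65·65+264·4·4 = 8449,  y_2 = 65·4+4·65 = 520
k=3:  x_3 = 65·8449+264·4·520 = 1098305,  y_3 = 65·520+4·8449 = 67596
k=4:  x_4 = 65·1098305+264·4·67596 = 142771201,  y_4 = 65·67596+4·1098305 = 8786960
k=5:  x_5 = 65·142771201+264·4·8786960 = 18559157825,  y_5 = 65·8786960+4·142771201 = 1142237204

65 4
8449 520
1098305 67596
142771201 8786960
18559157825 1142237204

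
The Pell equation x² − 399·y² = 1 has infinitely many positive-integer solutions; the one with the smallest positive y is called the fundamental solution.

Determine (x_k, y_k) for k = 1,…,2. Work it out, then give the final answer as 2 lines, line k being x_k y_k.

20 1
799 40

√399 → a₀=19, period (1,38); ℓ=2 even so k=1
i=0: a=19 ⇒ p=19, q=1
i=1: a=1 ⇒ p=20, q=1
→ (20, 1).  Check: 20²=400, 399·1²=399, difference 1.
(x_2, y_2) = (20·20 + 399·1·1, 20·1 + 1·20) = (799, 40)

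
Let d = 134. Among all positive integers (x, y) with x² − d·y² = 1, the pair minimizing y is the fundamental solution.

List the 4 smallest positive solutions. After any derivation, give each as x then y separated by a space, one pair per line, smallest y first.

145925 12606
42588211249 3679061100
12429369452874725 1073733982022394
3627511474778900280001 313369262649556627800

√134 → a₀=11, period (1,1,2,1,3,…,1,1,22); ℓ=14 even so k=13
step 0: (11, 1)  from 11·(1,0) + (0,1)
step 1: (12, 1)  from 1·(11,1) + (1,0)
step 2: (23, 2)  from 1·(12,1) + (11,1)
step 3: (58, 5)  from 2·(23,2) + (12,1)
step 4: (81, 7)  from 1·(58,5) + (23,2)
step 5: (301, 26)  from 3·(81,7) + (58,5)
…
step 9: (17630, 1523)  from 3·(4503,389) + (4121,356)
…
step 12: (84029, 7259)  from 1·(61896,5347) + (22133,1912)
step 13: (145925, 12606)  from 1·(84029,7259) + (61896,5347)
→ (145925, 12606).  Check: 145925²=21294105625, 134·12606²=21294105624, difference 1.
n=2: (145925,12606)∘(145925,12606) = (145925·145925+134·12606·12606, 145925·12606+12606·145925) = (42588211249,3679061100)
n=3: (42588211249,3679061100)∘(145925,12606) = (145925·42588211249+134·12606·3679061100, 145925·3679061100+12606·42588211249) = (12429369452874725,1073733982022394)
n=4: (12429369452874725,1073733982022394)∘(145925,12606) = (145925·12429369452874725+134·12606·1073733982022394, 145925·1073733982022394+12606·12429369452874725) = (3627511474778900280001,313369262649556627800)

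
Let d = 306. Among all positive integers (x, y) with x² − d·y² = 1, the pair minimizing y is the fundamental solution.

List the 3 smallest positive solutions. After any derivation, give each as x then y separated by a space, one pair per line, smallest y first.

√306 → a₀=17, period (2,34); ℓ=2 even so k=1
k=0  a_k=17  p_k/q_k = 17/1
k=1  a_k=2  p_k/q_k = 35/2
fundamental: x₁=35, y₁=2  (since 1225 − 306·4 = 1)
n=2: (35,2)∘(35,2) = (35·35+306·2·2, 35·2+2·35) = (2449,140)
n=3: (2449,140)∘(35,2) = (35·2449+306·2·140, 35·140+2·2449) = (171395,9798)

35 2
2449 140
171395 9798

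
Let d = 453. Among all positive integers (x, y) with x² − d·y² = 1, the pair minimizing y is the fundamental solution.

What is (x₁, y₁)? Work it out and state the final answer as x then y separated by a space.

[21; 3,1,1,10,14,10,1,1,3,42] for √453; ℓ=10 ⇒ convergent index 9
a_0=21:  p_0=21·1+0=21,  q_0=21·0+1=1
a_1=3:  p_1=3·21+1=64,  q_1=3·1+0=3
…
a_4=10:  p_4=10·149+85=1575,  q_4=10·7+4=74
…
a_6=10:  p_6=10·22199+1575=223565,  q_6=10·1043+74=10504
a_7=1:  p_7=1·223565+22199=245764,  q_7=1·10504+1043=11547
a_8=1:  p_8=1·245764+223565=469329,  q_8=1·11547+10504=22051
a_9=3:  p_9=3·469329+245764=1653751,  q_9=3·22051+11547=77700
fundamental: x₁=1653751, y₁=77700  (since 2734892370001 − 453·6037290000 = 1)

1653751 77700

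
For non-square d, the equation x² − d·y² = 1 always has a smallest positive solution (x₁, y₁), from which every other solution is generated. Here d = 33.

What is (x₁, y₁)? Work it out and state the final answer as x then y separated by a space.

23 4

√33 → a₀=5, period (1,2,1,10); ℓ=4 even so k=3
a_0=5:  p_0=5·1+0=5,  q_0=5·0+1=1
a_1=1:  p_1=1·5+1=6,  q_1=1·1+0=1
a_2=2:  p_2=2·6+5=17,  q_2=2·1+1=3
a_3=1:  p_3=1·17+6=23,  q_3=1·3+1=4
fundamental: x₁=23, y₁=4  (since 529 − 33·16 = 1)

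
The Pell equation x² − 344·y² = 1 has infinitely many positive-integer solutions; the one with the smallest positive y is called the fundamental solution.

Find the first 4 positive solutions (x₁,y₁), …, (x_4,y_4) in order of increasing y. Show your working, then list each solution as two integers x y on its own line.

√344 → a₀=18, period (1,1,4,1,3,1,4,1,1,36); ℓ=10 even so k=9
step 0: (18, 1)  from 18·(1,0) + (0,1)
step 1: (19, 1)  from 1·(18,1) + (1,0)
step 2: (37, 2)  from 1·(19,1) + (18,1)
step 3: (167, 9)  from 4·(37,2) + (19,1)
step 4: (204, 11)  from 1·(167,9) + (37,2)
…
step 6: (983, 53)  from 1·(779,42) + (204,11)
…
step 8: (5694, 307)  from 1·(4711,254) + (983,53)
step 9: (10405, 561)  from 1·(5694,307) + (4711,254)
→ (10405, 561).  Check: 10405²=108264025, 344·561²=108264024, difference 1.
(x_2, y_2) = (10405·10405 + 344·561·561, 10405·561 + 561·10405) = (216528049, 11674410)
(x_3, y_3) = (10405·216528049 + 344·561·11674410, 10405·11674410 + 561·216528049) = (4505948689285, 242944471539)
(x_4, y_4) = (10405·4505948689285 + 344·561·242944471539, 10405·242944471539 + 561·4505948689285) = (93768792007492801, 5055674441052180)

10405 561
216528049 11674410
4505948689285 242944471539
93768792007492801 5055674441052180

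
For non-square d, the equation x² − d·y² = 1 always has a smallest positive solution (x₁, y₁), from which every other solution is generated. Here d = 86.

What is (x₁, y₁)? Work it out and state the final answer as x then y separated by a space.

10405 1122

[9; 3,1,1,1,8,1,1,1,3,18] for √86; ℓ=10 ⇒ convergent index 9
k=0  a_k=9  p_k/q_k = 9/1
…
k=2  a_k=1  p_k/q_k = 37/4
k=3  a_k=1  p_k/q_k = 65/7
k=4  a_k=1  p_k/q_k = 102/11
k=5  a_k=8  p_k/q_k = 881/95
k=6  a_k=1  p_k/q_k = 983/106
k=7  a_k=1  p_k/q_k = 1864/201
k=8  a_k=1  p_k/q_k = 2847/307
k=9  a_k=3  p_k/q_k = 10405/1122
(x₁, y₁) = (10405, 1122);  10405² − 86·1122² = 1 ✓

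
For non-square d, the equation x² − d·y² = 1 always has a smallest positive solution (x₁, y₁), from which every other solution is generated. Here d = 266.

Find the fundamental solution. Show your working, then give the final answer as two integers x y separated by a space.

√266 = [16; 3,4,3,32, …], period ℓ=4 (even) → k=3
k=0  a_k=16  p_k/q_k = 16/1
k=1  a_k=3  p_k/q_k = 49/3
k=2  a_k=4  p_k/q_k = 212/13
k=3  a_k=3  p_k/q_k = 685/42
(x₁, y₁) = (685, 42);  685² − 266·42² = 1 ✓

685 42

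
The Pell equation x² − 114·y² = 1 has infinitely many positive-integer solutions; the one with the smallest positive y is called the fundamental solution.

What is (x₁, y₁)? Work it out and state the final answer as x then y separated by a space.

d=114: √d = [10; 1,2,10,2,1,20] (ℓ=6, even), read p_5/q_5
i=0: a=10 ⇒ p=10, q=1
…
i=4: a=2 ⇒ p=694, q=65
i=5: a=1 ⇒ p=1025, q=96
fundamental: x₁=1025, y₁=96  (since 1050625 − 114·9216 = 1)

1025 96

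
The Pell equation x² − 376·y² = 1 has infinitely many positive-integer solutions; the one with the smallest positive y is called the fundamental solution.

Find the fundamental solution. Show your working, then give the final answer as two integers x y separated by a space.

2143295 110532

√376 → a₀=19, period (2,1,1,3,1,…,1,2,38); ℓ=16 even so k=15
i=0: a=19 ⇒ p=19, q=1
…
i=3: a=1 ⇒ p=97, q=5
…
i=5: a=1 ⇒ p=446, q=23
…
i=10: a=2 ⇒ p=70621, q=3642
i=11: a=1 ⇒ p=99455, q=5129
…
i=14: a=1 ⇒ p=837427, q=43187
i=15: a=2 ⇒ p=2143295, q=110532
→ (2143295, 110532).  Check: 2143295²=4593713457025, 376·110532²=4593713457024, difference 1.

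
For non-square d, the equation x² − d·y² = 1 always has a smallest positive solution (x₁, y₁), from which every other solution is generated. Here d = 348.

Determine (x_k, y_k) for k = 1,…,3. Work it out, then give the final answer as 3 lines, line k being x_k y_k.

1567 84
4910977 263256
15391000351 825044220

[18; 1,1,1,8,1,1,1,36] for √348; ℓ=8 ⇒ convergent index 7
k=0  a_k=18  p_k/q_k = 18/1
k=1  a_k=1  p_k/q_k = 19/1
k=2  a_k=1  p_k/q_k = 37/2
k=3  a_k=1  p_k/q_k = 56/3
…
k=5  a_k=1  p_k/q_k = 541/29
k=6  a_k=1  p_k/q_k = 1026/55
k=7  a_k=1  p_k/q_k = 1567/84
(x₁, y₁) = (1567, 84);  1567² − 348·84² = 1 ✓
k=2:  x_2 = 1567·1567+348·84·84 = 4910977,  y_2 = 1567·84+84·1567 = 263256
k=3:  x_3 = 1567·4910977+348·84·263256 = 15391000351,  y_3 = 1567·263256+84·4910977 = 825044220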